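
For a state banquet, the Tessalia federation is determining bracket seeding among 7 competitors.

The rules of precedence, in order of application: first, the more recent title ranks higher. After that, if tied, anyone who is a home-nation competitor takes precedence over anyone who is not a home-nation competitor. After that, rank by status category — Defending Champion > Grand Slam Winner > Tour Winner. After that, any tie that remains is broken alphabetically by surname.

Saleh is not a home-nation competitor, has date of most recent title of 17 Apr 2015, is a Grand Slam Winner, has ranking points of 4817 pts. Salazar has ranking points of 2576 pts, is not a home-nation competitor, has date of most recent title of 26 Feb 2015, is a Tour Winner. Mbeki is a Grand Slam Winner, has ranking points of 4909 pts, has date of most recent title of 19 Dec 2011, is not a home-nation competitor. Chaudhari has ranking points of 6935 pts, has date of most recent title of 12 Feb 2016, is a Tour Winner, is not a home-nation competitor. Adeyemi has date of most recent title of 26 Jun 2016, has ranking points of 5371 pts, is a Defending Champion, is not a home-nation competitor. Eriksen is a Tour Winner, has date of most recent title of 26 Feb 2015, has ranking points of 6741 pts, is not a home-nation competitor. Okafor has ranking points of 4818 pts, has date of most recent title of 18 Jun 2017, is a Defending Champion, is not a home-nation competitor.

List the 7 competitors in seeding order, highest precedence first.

Okafor, Adeyemi, Chaudhari, Saleh, Eriksen, Salazar, Mbeki

By date of most recent title (later first): Okafor (18 Jun 2017); then Adeyemi (26 Jun 2016); then Chaudhari (12 Feb 2016); then Saleh (17 Apr 2015); then Eriksen and Salazar (both 26 Feb 2015); then Mbeki (19 Dec 2011).
Eriksen and Salazar are each not a home-nation competitor, so the next rule applies.
Eriksen and Salazar are each Tour Winner, so the next rule applies.
Among Eriksen and Salazar, alphabetically by surname: Eriksen before Salazar.
Full order: Okafor, Adeyemi, Chaudhari, Saleh, Eriksen, Salazar, Mbeki.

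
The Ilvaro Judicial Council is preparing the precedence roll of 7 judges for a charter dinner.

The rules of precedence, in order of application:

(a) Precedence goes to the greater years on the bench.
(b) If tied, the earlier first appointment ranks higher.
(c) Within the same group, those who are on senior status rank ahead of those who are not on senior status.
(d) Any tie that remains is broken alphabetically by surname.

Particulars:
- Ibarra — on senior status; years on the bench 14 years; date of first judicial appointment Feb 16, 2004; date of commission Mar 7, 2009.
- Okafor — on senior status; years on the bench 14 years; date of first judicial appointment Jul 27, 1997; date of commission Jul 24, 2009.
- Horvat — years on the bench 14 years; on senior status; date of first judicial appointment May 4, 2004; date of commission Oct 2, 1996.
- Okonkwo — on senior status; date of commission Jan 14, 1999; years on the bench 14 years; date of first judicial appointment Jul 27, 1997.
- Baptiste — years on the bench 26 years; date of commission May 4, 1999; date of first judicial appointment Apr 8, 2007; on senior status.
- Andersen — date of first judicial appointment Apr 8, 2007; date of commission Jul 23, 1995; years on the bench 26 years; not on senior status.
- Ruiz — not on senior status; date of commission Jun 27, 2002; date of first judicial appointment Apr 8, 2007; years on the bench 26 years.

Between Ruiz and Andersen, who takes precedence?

Andersen

By years on the bench (higher first): Baptiste, Andersen and Ruiz (each 26 years); then Okafor, Okonkwo, Ibarra and Horvat (each 14 years).
Baptiste, Andersen and Ruiz all have date of first judicial appointment Apr 8, 2007, so the next rule applies.
Among Baptiste, Andersen and Ruiz, on senior status before not on senior status: Baptiste (on senior status) before Andersen and Ruiz (not on senior status).
Among Andersen and Ruiz, alphabetically by surname: Andersen before Ruiz.
Among Okafor, Okonkwo, Ibarra and Horvat, by date of first judicial appointment (earlier first): Okafor and Okonkwo (Jul 27, 1997) before Ibarra (Feb 16, 2004) before Horvat (May 4, 2004).
Okafor and Okonkwo are each on senior status, so the next rule applies.
Among Okafor and Okonkwo, alphabetically by surname: Okafor before Okonkwo.
So Andersen takes precedence.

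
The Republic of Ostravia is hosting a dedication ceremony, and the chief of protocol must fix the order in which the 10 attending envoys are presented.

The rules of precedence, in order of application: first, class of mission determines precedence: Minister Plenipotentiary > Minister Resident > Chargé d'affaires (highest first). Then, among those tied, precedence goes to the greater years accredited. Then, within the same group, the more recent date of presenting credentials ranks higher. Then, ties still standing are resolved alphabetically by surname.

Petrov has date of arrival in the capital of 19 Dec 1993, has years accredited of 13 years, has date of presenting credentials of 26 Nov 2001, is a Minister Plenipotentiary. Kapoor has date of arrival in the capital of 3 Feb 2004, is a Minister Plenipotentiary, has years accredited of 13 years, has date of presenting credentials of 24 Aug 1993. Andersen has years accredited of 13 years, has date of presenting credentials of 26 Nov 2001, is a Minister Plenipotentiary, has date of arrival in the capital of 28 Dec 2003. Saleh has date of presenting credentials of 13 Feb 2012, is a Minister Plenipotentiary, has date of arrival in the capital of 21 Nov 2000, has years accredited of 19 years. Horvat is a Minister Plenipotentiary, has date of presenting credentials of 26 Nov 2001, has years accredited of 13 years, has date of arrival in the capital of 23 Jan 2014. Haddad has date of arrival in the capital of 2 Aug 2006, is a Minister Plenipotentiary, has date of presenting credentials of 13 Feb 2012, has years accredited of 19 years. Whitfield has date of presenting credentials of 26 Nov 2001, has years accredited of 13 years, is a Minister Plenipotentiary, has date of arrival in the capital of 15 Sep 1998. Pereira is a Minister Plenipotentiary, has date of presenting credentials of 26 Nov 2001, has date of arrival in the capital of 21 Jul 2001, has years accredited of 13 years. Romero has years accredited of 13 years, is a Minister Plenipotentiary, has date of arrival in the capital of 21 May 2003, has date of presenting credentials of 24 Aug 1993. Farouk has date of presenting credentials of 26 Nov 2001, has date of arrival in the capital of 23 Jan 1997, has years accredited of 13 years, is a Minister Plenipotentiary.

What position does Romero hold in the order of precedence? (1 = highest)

By class of mission: Haddad, Saleh, Andersen, Farouk, Horvat, Pereira, Petrov, Whitfield, Kapoor and Romero (Minister Plenipotentiary).
Among Haddad, Saleh, Andersen, Farouk, Horvat, Pereira, Petrov, Whitfield, Kapoor and Romero, by years accredited (higher first): Haddad and Saleh (19 years) before Andersen, Farouk, Horvat, Pereira, Petrov, Whitfield, Kapoor and Romero (13 years).
Haddad and Saleh both have date of presenting credentials 13 Feb 2012, so the next rule applies.
Among Haddad and Saleh, alphabetically by surname: Haddad before Saleh.
Among Andersen, Farouk, Horvat, Pereira, Petrov, Whitfield, Kapoor and Romero, by date of presenting credentials (later first): Andersen, Farouk, Horvat, Pereira, Petrov and Whitfield (26 Nov 2001) before Kapoor and Romero (24 Aug 1993).
Among Andersen, Farouk, Horvat, Pereira, Petrov and Whitfield, alphabetically by surname: Andersen before Farouk before Horvat before Pereira before Petrov before Whitfield.
Among Kapoor and Romero, alphabetically by surname: Kapoor before Romero.
Order: Haddad, Saleh, Andersen, Farouk, Horvat, Pereira, Petrov, Whitfield, Kapoor, Romero. So position 10.

10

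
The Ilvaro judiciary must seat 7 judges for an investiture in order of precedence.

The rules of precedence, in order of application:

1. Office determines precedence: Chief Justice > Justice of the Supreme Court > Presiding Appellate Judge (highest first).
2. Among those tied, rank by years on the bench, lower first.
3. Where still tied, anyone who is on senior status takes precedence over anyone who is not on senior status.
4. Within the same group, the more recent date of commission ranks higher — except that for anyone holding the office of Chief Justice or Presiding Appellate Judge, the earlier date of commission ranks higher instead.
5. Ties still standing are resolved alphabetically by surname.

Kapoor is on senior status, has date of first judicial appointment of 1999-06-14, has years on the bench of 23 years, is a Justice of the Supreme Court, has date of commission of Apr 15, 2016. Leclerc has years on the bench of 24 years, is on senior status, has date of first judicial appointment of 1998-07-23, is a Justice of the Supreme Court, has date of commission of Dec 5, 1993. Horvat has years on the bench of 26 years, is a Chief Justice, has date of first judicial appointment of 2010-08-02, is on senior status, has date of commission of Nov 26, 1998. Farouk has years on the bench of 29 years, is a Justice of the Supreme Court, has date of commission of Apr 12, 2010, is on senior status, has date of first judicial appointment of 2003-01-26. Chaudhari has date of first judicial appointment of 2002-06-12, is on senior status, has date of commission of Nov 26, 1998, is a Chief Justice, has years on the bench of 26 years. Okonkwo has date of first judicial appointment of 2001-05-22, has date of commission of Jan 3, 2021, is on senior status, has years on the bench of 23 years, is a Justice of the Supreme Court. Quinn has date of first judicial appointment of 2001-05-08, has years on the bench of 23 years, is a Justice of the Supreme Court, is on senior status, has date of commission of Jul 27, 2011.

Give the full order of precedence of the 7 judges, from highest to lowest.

By office: Chaudhari and Horvat (Chief Justice); then Okonkwo, Kapoor, Quinn, Leclerc and Farouk (Justice of the Supreme Court).
Chaudhari and Horvat both have years on the bench 26 years, so the next rule applies.
Chaudhari and Horvat are each on senior status, so the next rule applies.
Chaudhari and Horvat both have date of commission Nov 26, 1998, so the next rule applies.
Among Chaudhari and Horvat, alphabetically by surname: Chaudhari before Horvat.
Among Okonkwo, Kapoor, Quinn, Leclerc and Farouk, by years on the bench (lower first): Okonkwo, Kapoor and Quinn (23 years) before Leclerc (24 years) before Farouk (29 years).
Okonkwo, Kapoor and Quinn are each on senior status, so the next rule applies.
Among Okonkwo, Kapoor and Quinn, by date of commission (later first): Okonkwo (Jan 3, 2021) before Kapoor (Apr 15, 2016) before Quinn (Jul 27, 2011).
Full order: Chaudhari, Horvat, Okonkwo, Kapoor, Quinn, Leclerc, Farouk.

Chaudhari, Horvat, Okonkwo, Kapoor, Quinn, Leclerc, Farouk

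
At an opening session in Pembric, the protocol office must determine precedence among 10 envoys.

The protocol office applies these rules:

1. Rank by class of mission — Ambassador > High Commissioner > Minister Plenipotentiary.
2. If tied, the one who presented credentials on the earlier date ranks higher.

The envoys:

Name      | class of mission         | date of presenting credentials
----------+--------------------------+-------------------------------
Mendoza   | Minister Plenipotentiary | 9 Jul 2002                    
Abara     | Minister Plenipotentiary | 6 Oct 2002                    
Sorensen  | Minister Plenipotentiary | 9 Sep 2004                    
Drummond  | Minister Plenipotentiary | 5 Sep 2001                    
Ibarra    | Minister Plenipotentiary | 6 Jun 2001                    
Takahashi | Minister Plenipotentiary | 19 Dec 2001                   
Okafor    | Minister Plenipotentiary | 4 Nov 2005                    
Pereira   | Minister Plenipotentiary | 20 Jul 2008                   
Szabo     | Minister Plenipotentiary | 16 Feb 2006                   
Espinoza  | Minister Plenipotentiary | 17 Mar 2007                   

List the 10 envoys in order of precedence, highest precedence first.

By class of mission: Ibarra, Drummond, Takahashi, Mendoza, Abara, Sorensen, Okafor, Szabo, Espinoza and Pereira (Minister Plenipotentiary).
Among Ibarra, Drummond, Takahashi, Mendoza, Abara, Sorensen, Okafor, Szabo, Espinoza and Pereira, by date of presenting credentials (earlier first): Ibarra (6 Jun 2001) before Drummond (5 Sep 2001) before Takahashi (19 Dec 2001) before Mendoza (9 Jul 2002) before Abara (6 Oct 2002) before Sorensen (9 Sep 2004) before Okafor (4 Nov 2005) before Szabo (16 Feb 2006) before Espinoza (17 Mar 2007) before Pereira (20 Jul 2008).
Full order: Ibarra, Drummond, Takahashi, Mendoza, Abara, Sorensen, Okafor, Szabo, Espinoza, Pereira.

Ibarra, Drummond, Takahashi, Mendoza, Abara, Sorensen, Okafor, Szabo, Espinoza, Pereira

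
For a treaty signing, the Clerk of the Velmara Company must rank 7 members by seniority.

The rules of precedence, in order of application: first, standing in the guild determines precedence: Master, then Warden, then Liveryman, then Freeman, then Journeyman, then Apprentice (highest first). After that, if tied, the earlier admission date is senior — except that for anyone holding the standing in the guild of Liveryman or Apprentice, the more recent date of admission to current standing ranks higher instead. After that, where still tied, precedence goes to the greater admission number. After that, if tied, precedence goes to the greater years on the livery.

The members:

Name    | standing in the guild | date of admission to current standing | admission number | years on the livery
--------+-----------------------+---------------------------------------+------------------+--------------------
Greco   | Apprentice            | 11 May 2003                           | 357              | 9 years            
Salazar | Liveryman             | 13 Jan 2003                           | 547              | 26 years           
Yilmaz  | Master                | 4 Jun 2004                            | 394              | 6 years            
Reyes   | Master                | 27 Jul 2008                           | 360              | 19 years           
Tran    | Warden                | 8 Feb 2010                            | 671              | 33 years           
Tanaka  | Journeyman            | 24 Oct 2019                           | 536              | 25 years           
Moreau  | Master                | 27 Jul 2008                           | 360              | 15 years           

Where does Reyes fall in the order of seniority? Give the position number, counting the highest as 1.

By standing in the guild: Yilmaz, Reyes and Moreau (Master); then Tran (Warden); then Salazar (Liveryman); then Tanaka (Journeyman); then Greco (Apprentice).
Among Yilmaz, Reyes and Moreau, by date of admission to current standing (earlier first): Yilmaz (4 Jun 2004) before Reyes and Moreau (27 Jul 2008).
Reyes and Moreau both have admission number 360, so the next rule applies.
Among Reyes and Moreau, by years on the livery (higher first): Reyes (19 years) before Moreau (15 years).
Order: Yilmaz, Reyes, Moreau, Tran, Salazar, Tanaka, Greco. So position 2.

2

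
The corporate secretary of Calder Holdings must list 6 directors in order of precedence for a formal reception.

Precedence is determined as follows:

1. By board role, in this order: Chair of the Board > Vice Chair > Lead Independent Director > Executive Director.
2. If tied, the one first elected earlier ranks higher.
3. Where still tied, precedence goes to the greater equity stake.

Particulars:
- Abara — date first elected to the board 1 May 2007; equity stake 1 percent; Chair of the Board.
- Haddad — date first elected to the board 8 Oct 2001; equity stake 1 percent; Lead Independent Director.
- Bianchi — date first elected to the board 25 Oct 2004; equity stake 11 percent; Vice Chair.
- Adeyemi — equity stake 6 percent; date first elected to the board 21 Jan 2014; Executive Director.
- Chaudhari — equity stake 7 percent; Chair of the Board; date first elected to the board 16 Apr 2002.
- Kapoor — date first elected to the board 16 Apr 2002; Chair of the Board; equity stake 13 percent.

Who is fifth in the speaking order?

Haddad

By board role: Kapoor, Chaudhari and Abara (Chair of the Board); then Bianchi (Vice Chair); then Haddad (Lead Independent Director); then Adeyemi (Executive Director).
Among Kapoor, Chaudhari and Abara, by date first elected to the board (earlier first): Kapoor and Chaudhari (16 Apr 2002) before Abara (1 May 2007).
Among Kapoor and Chaudhari, by equity stake (higher first): Kapoor (13 percent) before Chaudhari (7 percent).
Order: Kapoor, Chaudhari, Abara, Bianchi, Haddad, Adeyemi.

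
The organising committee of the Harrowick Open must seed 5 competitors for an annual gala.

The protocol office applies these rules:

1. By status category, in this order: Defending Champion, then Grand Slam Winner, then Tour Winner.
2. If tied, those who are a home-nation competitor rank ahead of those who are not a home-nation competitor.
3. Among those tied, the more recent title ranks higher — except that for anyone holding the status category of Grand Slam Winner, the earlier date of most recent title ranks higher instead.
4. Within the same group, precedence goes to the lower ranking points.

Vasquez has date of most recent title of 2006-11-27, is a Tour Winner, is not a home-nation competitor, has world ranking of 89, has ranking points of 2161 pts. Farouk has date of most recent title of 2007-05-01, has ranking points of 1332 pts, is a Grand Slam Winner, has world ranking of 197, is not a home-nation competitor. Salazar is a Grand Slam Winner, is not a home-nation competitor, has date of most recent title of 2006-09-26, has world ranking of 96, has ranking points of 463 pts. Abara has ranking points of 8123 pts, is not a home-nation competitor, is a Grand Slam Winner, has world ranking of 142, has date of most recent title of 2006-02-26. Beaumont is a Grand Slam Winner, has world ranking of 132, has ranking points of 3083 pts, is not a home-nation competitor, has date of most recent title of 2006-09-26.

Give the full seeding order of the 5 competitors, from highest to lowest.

By status category: Abara, Salazar, Beaumont and Farouk (Grand Slam Winner); then Vasquez (Tour Winner).
Abara, Salazar, Beaumont and Farouk are each not a home-nation competitor, so the next rule applies.
Among Abara, Salazar, Beaumont and Farouk, by date of most recent title (earlier first) (reversed rule for this group): Abara (2006-02-26) before Salazar and Beaumont (2006-09-26) before Farouk (2007-05-01).
Among Salazar and Beaumont, by ranking points (lower first): Salazar (463 pts) before Beaumont (3083 pts).
Full order: Abara, Salazar, Beaumont, Farouk, Vasquez.

Abara, Salazar, Beaumont, Farouk, Vasquez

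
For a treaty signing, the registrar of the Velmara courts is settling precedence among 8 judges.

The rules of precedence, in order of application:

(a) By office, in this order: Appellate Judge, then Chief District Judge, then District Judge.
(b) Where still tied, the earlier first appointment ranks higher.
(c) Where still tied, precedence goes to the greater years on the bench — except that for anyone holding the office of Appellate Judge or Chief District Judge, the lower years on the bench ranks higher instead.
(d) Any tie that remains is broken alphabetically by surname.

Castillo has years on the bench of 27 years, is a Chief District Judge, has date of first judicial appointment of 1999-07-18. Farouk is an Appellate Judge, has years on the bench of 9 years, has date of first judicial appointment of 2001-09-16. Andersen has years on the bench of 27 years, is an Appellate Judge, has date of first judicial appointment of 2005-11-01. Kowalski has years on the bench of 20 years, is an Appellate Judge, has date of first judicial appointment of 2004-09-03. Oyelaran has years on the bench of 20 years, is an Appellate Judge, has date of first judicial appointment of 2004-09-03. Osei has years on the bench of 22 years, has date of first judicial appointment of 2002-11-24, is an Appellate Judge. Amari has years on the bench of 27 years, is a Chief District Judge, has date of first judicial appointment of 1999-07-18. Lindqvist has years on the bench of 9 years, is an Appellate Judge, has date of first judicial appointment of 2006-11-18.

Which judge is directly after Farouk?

By office: Farouk, Osei, Kowalski, Oyelaran, Andersen and Lindqvist (Appellate Judge); then Amari and Castillo (Chief District Judge).
Among Farouk, Osei, Kowalski, Oyelaran, Andersen and Lindqvist, by date of first judicial appointment (earlier first): Farouk (2001-09-16) before Osei (2002-11-24) before Kowalski and Oyelaran (2004-09-03) before Andersen (2005-11-01) before Lindqvist (2006-11-18).
Kowalski and Oyelaran both have years on the bench 20 years, so the next rule applies.
Among Kowalski and Oyelaran, alphabetically by surname: Kowalski before Oyelaran.
Amari and Castillo both have date of first judicial appointment 1999-07-18, so the next rule applies.
Amari and Castillo both have years on the bench 27 years, so the next rule applies.
Among Amari and Castillo, alphabetically by surname: Amari before Castillo.
Order: Farouk, Osei, Kowalski, Oyelaran, Andersen, Lindqvist, Amari, Castillo.

Osei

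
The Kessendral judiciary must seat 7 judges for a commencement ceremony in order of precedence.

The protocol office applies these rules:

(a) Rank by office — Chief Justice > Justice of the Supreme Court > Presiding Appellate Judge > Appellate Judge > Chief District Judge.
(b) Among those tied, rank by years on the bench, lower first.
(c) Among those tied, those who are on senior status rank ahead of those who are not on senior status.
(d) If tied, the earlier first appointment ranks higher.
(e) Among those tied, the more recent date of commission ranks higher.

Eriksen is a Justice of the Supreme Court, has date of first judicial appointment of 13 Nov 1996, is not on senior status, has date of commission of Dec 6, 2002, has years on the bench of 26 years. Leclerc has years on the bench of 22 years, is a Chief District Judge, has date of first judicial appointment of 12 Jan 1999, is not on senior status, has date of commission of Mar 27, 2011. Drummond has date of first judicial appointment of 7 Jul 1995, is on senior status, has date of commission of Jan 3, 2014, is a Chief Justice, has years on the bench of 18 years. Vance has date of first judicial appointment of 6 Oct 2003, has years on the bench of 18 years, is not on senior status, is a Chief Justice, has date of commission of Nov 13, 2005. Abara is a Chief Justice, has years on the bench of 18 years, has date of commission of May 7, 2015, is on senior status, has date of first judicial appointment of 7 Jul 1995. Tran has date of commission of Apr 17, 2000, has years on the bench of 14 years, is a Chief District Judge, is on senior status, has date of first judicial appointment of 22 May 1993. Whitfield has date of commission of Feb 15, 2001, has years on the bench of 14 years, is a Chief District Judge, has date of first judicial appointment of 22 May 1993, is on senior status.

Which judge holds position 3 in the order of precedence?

Vance

By office: Abara, Drummond and Vance (Chief Justice); then Eriksen (Justice of the Supreme Court); then Whitfield, Tran and Leclerc (Chief District Judge).
Abara, Drummond and Vance all have years on the bench 18 years, so the next rule applies.
Among Abara, Drummond and Vance, on senior status before not on senior status: Abara and Drummond (on senior status) before Vance (not on senior status).
Abara and Drummond both have date of first judicial appointment 7 Jul 1995, so the next rule applies.
Among Abara and Drummond, by date of commission (later first): Abara (May 7, 2015) before Drummond (Jan 3, 2014).
Among Whitfield, Tran and Leclerc, by years on the bench (lower first): Whitfield and Tran (14 years) before Leclerc (22 years).
Whitfield and Tran are each on senior status, so the next rule applies.
Whitfield and Tran both have date of first judicial appointment 22 May 1993, so the next rule applies.
Among Whitfield and Tran, by date of commission (later first): Whitfield (Feb 15, 2001) before Tran (Apr 17, 2000).
Order: Abara, Drummond, Vance, Eriksen, Whitfield, Tran, Leclerc.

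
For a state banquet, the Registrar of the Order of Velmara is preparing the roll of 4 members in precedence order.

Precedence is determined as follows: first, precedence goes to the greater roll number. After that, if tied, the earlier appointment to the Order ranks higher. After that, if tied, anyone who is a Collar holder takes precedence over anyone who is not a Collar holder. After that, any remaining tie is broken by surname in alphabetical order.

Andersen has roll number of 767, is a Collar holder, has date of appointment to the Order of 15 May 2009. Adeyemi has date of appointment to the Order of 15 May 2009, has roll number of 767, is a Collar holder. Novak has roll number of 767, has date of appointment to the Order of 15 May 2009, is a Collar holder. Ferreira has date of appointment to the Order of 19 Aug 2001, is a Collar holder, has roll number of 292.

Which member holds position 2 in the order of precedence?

By roll number (higher first): Adeyemi, Andersen and Novak (each 767); then Ferreira (292).
Adeyemi, Andersen and Novak all have date of appointment to the Order 15 May 2009, so the next rule applies.
Adeyemi, Andersen and Novak are each a Collar holder, so the next rule applies.
Among Adeyemi, Andersen and Novak, alphabetically by surname: Adeyemi before Andersen before Novak.
Order: Adeyemi, Andersen, Novak, Ferreira.

Andersen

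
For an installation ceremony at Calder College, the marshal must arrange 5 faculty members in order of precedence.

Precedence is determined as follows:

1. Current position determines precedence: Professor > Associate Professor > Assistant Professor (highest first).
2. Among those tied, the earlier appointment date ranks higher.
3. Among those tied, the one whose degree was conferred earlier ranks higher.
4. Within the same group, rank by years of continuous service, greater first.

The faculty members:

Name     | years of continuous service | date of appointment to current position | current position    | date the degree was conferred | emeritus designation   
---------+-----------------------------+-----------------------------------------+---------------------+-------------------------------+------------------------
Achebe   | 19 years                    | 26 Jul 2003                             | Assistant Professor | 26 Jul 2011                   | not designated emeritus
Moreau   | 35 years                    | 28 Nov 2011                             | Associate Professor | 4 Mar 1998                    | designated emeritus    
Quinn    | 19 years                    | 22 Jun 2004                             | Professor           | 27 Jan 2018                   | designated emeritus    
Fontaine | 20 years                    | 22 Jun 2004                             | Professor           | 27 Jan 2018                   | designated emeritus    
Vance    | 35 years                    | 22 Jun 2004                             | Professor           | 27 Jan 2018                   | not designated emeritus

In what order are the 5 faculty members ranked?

By current position: Vance, Fontaine and Quinn (Professor); then Moreau (Associate Professor); then Achebe (Assistant Professor).
Vance, Fontaine and Quinn all have date of appointment to current position 22 Jun 2004, so the next rule applies.
Vance, Fontaine and Quinn all have date the degree was conferred 27 Jan 2018, so the next rule applies.
Among Vance, Fontaine and Quinn, by years of continuous service (higher first): Vance (35 years) before Fontaine (20 years) before Quinn (19 years).
Full order: Vance, Fontaine, Quinn, Moreau, Achebe.

Vance, Fontaine, Quinn, Moreau, Achebe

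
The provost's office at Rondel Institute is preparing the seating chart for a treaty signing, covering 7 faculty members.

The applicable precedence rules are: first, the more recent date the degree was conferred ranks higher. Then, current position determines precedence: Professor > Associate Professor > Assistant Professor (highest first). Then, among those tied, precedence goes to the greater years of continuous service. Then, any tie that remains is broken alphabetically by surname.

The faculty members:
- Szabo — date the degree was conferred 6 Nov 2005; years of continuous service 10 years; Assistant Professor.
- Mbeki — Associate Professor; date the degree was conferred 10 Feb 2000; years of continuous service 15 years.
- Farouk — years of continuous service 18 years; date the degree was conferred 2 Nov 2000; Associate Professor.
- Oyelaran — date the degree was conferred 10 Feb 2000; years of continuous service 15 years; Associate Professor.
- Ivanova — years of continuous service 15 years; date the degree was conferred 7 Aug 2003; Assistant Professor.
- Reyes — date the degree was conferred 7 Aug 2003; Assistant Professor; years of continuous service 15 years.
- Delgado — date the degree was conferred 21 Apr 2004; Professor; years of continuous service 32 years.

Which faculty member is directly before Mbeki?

By date the degree was conferred (later first): Szabo (6 Nov 2005); then Delgado (21 Apr 2004); then Ivanova and Reyes (both 7 Aug 2003); then Farouk (2 Nov 2000); then Mbeki and Oyelaran (both 10 Feb 2000).
Ivanova and Reyes are each Assistant Professor, so the next rule applies.
Ivanova and Reyes both have years of continuous service 15 years, so the next rule applies.
Among Ivanova and Reyes, alphabetically by surname: Ivanova before Reyes.
Mbeki and Oyelaran are each Associate Professor, so the next rule applies.
Mbeki and Oyelaran both have years of continuous service 15 years, so the next rule applies.
Among Mbeki and Oyelaran, alphabetically by surname: Mbeki before Oyelaran.
Order: Szabo, Delgado, Ivanova, Reyes, Farouk, Mbeki, Oyelaran.

Farouk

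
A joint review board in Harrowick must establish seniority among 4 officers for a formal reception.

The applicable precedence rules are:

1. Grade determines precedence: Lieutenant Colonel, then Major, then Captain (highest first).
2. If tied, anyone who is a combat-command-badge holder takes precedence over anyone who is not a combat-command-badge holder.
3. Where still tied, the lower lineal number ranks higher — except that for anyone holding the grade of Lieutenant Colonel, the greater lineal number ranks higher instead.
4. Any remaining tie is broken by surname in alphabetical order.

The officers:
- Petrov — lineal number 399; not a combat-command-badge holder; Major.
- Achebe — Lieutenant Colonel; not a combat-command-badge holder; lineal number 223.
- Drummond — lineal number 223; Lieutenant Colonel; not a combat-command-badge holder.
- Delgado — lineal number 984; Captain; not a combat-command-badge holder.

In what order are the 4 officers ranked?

Achebe, Drummond, Petrov, Delgado

By grade: Achebe and Drummond (Lieutenant Colonel); then Petrov (Major); then Delgado (Captain).
Achebe and Drummond are each not a combat-command-badge holder, so the next rule applies.
Achebe and Drummond both have lineal number 223, so the next rule applies.
Among Achebe and Drummond, alphabetically by surname: Achebe before Drummond.
Full order: Achebe, Drummond, Petrov, Delgado.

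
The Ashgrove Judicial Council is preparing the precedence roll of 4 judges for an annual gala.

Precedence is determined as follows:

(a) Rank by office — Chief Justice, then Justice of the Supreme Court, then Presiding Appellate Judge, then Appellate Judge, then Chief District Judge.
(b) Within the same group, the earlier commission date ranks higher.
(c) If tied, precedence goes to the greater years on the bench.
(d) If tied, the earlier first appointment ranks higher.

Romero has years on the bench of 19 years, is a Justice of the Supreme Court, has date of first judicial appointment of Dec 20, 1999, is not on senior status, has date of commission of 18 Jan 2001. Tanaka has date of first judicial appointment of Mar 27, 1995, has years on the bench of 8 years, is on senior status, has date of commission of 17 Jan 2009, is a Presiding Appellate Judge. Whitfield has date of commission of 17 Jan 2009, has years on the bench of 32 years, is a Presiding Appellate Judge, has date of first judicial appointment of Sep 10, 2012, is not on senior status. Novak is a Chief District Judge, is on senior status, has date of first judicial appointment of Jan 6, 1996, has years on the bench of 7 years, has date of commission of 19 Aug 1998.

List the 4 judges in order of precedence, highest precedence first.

Romero, Whitfield, Tanaka, Novak

By office: Romero (Justice of the Supreme Court); then Whitfield and Tanaka (Presiding Appellate Judge); then Novak (Chief District Judge).
Whitfield and Tanaka both have date of commission 17 Jan 2009, so the next rule applies.
Among Whitfield and Tanaka, by years on the bench (higher first): Whitfield (32 years) before Tanaka (8 years).
Full order: Romero, Whitfield, Tanaka, Novak.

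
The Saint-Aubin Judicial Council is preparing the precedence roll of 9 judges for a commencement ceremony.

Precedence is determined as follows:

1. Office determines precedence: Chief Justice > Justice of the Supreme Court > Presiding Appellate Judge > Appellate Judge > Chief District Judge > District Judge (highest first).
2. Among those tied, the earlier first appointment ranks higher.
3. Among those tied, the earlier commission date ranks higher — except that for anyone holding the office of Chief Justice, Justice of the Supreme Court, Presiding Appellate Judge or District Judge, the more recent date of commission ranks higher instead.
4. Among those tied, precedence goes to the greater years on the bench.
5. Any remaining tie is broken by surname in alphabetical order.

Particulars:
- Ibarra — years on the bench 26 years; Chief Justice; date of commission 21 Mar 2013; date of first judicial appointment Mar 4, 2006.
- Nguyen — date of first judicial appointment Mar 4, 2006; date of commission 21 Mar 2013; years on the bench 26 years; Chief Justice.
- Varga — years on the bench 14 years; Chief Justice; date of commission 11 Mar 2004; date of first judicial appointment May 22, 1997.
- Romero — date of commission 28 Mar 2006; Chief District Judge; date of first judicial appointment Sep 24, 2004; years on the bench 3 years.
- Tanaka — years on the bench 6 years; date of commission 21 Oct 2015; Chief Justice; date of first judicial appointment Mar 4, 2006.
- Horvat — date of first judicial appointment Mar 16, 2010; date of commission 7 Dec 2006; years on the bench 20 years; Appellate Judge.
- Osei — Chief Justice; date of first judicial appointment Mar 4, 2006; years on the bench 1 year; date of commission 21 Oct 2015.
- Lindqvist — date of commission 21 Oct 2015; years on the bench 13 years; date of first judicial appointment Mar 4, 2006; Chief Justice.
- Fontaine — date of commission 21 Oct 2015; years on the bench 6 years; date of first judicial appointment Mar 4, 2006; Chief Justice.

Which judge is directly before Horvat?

Nguyen

By office: Varga, Lindqvist, Fontaine, Tanaka, Osei, Ibarra and Nguyen (Chief Justice); then Horvat (Appellate Judge); then Romero (Chief District Judge).
Among Varga, Lindqvist, Fontaine, Tanaka, Osei, Ibarra and Nguyen, by date of first judicial appointment (earlier first): Varga (May 22, 1997) before Lindqvist, Fontaine, Tanaka, Osei, Ibarra and Nguyen (Mar 4, 2006).
Among Lindqvist, Fontaine, Tanaka, Osei, Ibarra and Nguyen, by date of commission (later first) (reversed rule for this group): Lindqvist, Fontaine, Tanaka and Osei (21 Oct 2015) before Ibarra and Nguyen (21 Mar 2013).
Among Lindqvist, Fontaine, Tanaka and Osei, by years on the bench (higher first): Lindqvist (13 years) before Fontaine and Tanaka (6 years) before Osei (1 year).
Among Fontaine and Tanaka, alphabetically by surname: Fontaine before Tanaka.
Ibarra and Nguyen both have years on the bench 26 years, so the next rule applies.
Among Ibarra and Nguyen, alphabetically by surname: Ibarra before Nguyen.
Order: Varga, Lindqvist, Fontaine, Tanaka, Osei, Ibarra, Nguyen, Horvat, Romero.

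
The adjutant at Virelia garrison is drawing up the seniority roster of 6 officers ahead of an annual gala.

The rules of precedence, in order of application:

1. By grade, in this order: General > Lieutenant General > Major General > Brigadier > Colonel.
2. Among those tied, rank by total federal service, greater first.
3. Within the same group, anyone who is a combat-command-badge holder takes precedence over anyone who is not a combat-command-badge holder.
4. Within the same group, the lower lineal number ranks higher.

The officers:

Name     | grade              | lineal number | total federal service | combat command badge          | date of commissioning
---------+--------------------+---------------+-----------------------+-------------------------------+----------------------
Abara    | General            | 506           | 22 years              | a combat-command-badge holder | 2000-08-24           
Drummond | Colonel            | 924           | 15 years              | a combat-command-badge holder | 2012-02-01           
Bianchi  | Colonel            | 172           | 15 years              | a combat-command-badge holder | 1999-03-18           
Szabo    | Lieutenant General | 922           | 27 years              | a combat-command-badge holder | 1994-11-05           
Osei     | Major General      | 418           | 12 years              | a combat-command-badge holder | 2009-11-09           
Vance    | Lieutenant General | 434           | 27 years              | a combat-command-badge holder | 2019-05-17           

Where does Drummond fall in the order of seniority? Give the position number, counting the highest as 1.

6

By grade: Abara (General); then Vance and Szabo (Lieutenant General); then Osei (Major General); then Bianchi and Drummond (Colonel).
Vance and Szabo both have total federal service 27 years, so the next rule applies.
Vance and Szabo are each a combat-command-badge holder, so the next rule applies.
Among Vance and Szabo, by lineal number (lower first): Vance (434) before Szabo (922).
Bianchi and Drummond both have total federal service 15 years, so the next rule applies.
Bianchi and Drummond are each a combat-command-badge holder, so the next rule applies.
Among Bianchi and Drummond, by lineal number (lower first): Bianchi (172) before Drummond (924).
Order: Abara, Vance, Szabo, Osei, Bianchi, Drummond. So position 6.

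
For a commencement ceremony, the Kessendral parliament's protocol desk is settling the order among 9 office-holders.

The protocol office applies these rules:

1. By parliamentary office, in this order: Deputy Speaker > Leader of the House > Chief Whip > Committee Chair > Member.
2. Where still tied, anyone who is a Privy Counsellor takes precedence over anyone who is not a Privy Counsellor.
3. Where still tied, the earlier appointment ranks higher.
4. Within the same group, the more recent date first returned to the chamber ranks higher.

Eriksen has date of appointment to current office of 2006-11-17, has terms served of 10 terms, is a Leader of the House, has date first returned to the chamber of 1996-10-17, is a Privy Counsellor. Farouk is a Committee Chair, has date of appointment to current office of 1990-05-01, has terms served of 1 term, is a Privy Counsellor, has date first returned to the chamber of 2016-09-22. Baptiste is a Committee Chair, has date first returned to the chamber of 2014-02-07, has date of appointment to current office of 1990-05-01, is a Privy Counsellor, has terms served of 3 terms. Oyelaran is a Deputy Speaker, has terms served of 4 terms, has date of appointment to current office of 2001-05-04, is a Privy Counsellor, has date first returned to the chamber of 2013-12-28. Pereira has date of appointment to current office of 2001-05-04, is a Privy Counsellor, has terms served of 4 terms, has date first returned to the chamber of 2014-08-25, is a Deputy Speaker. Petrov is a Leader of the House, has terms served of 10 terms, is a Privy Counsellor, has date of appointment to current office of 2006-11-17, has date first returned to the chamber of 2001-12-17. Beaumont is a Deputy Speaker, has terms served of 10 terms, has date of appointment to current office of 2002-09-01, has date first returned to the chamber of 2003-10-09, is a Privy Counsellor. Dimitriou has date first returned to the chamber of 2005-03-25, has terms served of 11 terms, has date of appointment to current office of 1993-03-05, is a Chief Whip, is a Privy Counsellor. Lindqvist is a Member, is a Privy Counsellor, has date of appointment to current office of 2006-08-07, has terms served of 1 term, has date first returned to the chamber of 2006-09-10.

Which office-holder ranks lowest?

Lindqvist

By parliamentary office: Pereira, Oyelaran and Beaumont (Deputy Speaker); then Petrov and Eriksen (Leader of the House); then Dimitriou (Chief Whip); then Farouk and Baptiste (Committee Chair); then Lindqvist (Member).
Pereira, Oyelaran and Beaumont are each a Privy Counsellor, so the next rule applies.
Among Pereira, Oyelaran and Beaumont, by date of appointment to current office (earlier first): Pereira and Oyelaran (2001-05-04) before Beaumont (2002-09-01).
Among Pereira and Oyelaran, by date first returned to the chamber (later first): Pereira (2014-08-25) before Oyelaran (2013-12-28).
Petrov and Eriksen are each a Privy Counsellor, so the next rule applies.
Petrov and Eriksen both have date of appointment to current office 2006-11-17, so the next rule applies.
Among Petrov and Eriksen, by date first returned to the chamber (later first): Petrov (2001-12-17) before Eriksen (1996-10-17).
Farouk and Baptiste are each a Privy Counsellor, so the next rule applies.
Farouk and Baptiste both have date of appointment to current office 1990-05-01, so the next rule applies.
Among Farouk and Baptiste, by date first returned to the chamber (later first): Farouk (2016-09-22) before Baptiste (2014-02-07).
Order: Pereira, Oyelaran, Beaumont, Petrov, Eriksen, Dimitriou, Farouk, Baptiste, Lindqvist.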